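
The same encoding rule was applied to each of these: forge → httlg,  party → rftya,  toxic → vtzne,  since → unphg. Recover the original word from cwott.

armor

The shifts repeat in a cycle of length 2: positions 0,1,… shift by +2, +5, then the pattern repeats.
Undoing it on cwott: c−2=a, w−5=r, o−2=m, t−5=o, t−2=r.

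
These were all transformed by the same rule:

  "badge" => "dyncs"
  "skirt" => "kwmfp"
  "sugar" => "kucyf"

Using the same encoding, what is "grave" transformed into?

b(1)→d(3) and a(0)→y(24) fit y≡5x+24 (mod 26); the inverse of 5 mod 26 is 21. This is an affine cipher: with a=0,…,z=25, each position x becomes (5x+24) mod 26.
Applying it to grave: g(6)→5·6+24≡2=c; r(17)→5·17+24≡5=f; a(0)→5·0+24≡24=y; v(21)→5·21+24≡25=z; e(4)→5·4+24≡18=s (all mod 26).

cfyzs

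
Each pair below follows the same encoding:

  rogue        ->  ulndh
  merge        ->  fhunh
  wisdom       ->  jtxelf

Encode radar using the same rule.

uvevu

This is an affine cipher: with a=0,…,z=25, each position x becomes (3x+21) mod 26.
For radar: r(17)→3·17+21≡20=u; a(0)→3·0+21≡21=v; d(3)→3·3+21≡4=e; a(0)→3·0+21≡21=v; r(17)→3·17+21≡20=u (all mod 26).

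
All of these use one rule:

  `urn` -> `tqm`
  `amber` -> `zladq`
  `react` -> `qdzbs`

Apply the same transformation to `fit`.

It's a constant shift of +25 (ROT25).
On fit: f+25=e, i+25=h, t+25=s.

ehs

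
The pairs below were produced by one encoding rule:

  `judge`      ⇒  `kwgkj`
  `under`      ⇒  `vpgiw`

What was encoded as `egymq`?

In judge: j→k is +1, u→w is +2, d→g is +3, g→k is +4 — the shift increases by 1 each position. Letter i (0-indexed) is shifted by i+1, so successive shifts are 1, 2, 3, ….
Decoding egymq: e−1=d, g−2=e, y−3=v, m−4=i, q−5=l.

devil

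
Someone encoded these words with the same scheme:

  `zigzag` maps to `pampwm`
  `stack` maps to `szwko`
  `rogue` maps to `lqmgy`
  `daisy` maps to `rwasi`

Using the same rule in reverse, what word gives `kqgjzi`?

county

z(25)→p(15) and i(8)→a(0) fit y≡7x+22 (mod 26); the inverse of 7 mod 26 is 15. Treating letters as 0–25, the rule is x ↦ 7x + 22 (mod 26).
Undoing it on kqgjzi: k(10)→15·(10−22)≡2=c; q(16)→15·(16−22)≡14=o; g(6)→15·(6−22)≡20=u; j(9)→15·(9−22)≡13=n; z(25)→15·(25−22)≡19=t; i(8)→15·(8−22)≡24=y (all mod 26).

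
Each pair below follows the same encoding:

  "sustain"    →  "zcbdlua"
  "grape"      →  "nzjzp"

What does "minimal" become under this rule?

In sustain: s→z is +7, u→c is +8, s→b is +9, t→d is +10 — the shift increases by 1 each position. Each letter shifts forward by (position + 7), i.e. 7, 8, 9, … — the shift grows by one for each successive letter.
Applying it to minimal: m+7=t, i+8=q, n+9=w, i+10=s, m+11=x, a+12=m, l+13=y.

tqwsxmy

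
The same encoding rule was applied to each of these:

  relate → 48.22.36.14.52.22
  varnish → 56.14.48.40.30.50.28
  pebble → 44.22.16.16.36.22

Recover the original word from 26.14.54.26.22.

The formula is n = 2×(alphabet index, a=1) + 12.
Undoing it on 26.14.54.26.22: 26→(26−12)÷2=7=g, 14→(14−12)÷2=1=a, 54→(54−12)÷2=21=u, 26→(26−12)÷2=7=g, 22→(22−12)÷2=5=e.

gauge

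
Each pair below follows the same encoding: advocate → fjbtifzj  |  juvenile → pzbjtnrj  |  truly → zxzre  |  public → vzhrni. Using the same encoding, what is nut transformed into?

The shift depends on letter class: consonant d→j is +6, but vowel a→f is +5. The rule splits by letter class: vowels +5, consonants +6.
On nut: n(cons)+6=t, u(vowel)+5=z, t(cons)+6=z.

tzz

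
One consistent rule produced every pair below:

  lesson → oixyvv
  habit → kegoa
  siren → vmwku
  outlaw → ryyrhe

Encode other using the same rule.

In lesson: l→o is +3, e→i is +4, s→x is +5, s→y is +6 — the shift increases by 1 each position. Each letter shifts forward by (position + 3), i.e. 3, 4, 5, … — the shift grows by one for each successive letter.
On other: o+3=r, t+4=x, h+5=m, e+6=k, r+7=y.

rxmky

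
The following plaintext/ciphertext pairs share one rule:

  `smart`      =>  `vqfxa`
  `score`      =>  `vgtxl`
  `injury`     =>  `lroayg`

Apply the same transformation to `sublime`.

vygrpun

In smart: s→v is +3, m→q is +4, a→f is +5, r→x is +6 — the shift increases by 1 each position. Letter i (0-indexed) is shifted by i+3, so successive shifts are 3, 4, 5, ….
For sublime: s+3=v, u+4=y, b+5=g, l+6=r, i+7=p, m+8=u, e+9=n.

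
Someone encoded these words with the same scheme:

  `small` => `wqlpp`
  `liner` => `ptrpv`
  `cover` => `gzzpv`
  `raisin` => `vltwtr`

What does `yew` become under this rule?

cpa

The shift depends on letter class: consonant s→w is +4, but vowel a→l is +11. Two shifts are in play — +11 for a/e/i/o/u, +4 for every other letter.
On yew: y(cons)+4=c, e(vowel)+11=p, w(cons)+4=a.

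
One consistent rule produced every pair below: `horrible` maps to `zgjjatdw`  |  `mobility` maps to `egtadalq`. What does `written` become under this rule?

ojallwf

Compare letters: h→z is +18, o→g is +18, r→j is +18 — a constant shift. Each letter is shifted forward by 18 in the alphabet (a Caesar shift of +18).
Applying it to written: w+18=o, r+18=j, i+18=a, t+18=l, t+18=l, e+18=w, n+18=f.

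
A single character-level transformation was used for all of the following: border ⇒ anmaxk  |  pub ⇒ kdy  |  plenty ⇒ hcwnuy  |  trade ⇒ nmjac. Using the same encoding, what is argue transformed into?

The output letters match the input read backwards, each shifted +9: border reversed is redrob. The word is reversed, then every letter is shifted forward by 9.
On argue: reverse → eugra; then shift: e+9=n, u+9=d, g+9=p, r+9=a, a+9=j.

ndpaj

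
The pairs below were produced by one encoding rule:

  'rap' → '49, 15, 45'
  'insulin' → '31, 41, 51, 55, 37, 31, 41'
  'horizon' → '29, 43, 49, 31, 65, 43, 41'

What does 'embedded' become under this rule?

23, 39, 17, 23, 21, 21, 23, 21

r(#18)→49 and a(#1)→15: differences scale by 2, so n = 2·pos + 13. With a=1..z=26, the number is 2·pos + 13.
For embedded: e=5→23, m=13→39, b=2→17, e=5→23, d=4→21, d=4→21, e=5→23, d=4→21.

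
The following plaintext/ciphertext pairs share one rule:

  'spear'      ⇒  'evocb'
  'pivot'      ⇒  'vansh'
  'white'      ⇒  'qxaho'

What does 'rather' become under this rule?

Treating letters as 0–25, the rule is x ↦ 3x + 2 (mod 26).
For rather: r(17)→3·17+2≡1=b; a(0)→3·0+2≡2=c; t(19)→3·19+2≡7=h; h(7)→3·7+2≡23=x; e(4)→3·4+2≡14=o; r(17)→3·17+2≡1=b (all mod 26).

bchxob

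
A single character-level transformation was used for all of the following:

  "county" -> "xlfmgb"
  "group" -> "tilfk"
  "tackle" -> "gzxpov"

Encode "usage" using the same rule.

fhztv

Each pair mirrors across the alphabet (c↔x, o↔l, u↔f): positions sum to 25. Letters are reflected about the middle of the alphabet (position → 25−position): Atbash.
Applying it to usage: u↔f, s↔h, a↔z, g↔t, e↔v.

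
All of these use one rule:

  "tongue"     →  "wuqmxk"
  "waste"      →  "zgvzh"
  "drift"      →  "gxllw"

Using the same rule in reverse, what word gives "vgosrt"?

Shifts by position in tongue: pos 0: t→w (+3), pos 1: o→u (+6), pos 2: n→q (+3), pos 3: g→m (+6) — repeating every 2. The shifts repeat in a cycle of length 2: positions 0,1,… shift by +3, +6, then the pattern repeats.
Undoing it on vgosrt: v−3=s, g−6=a, o−3=l, s−6=m, r−3=o, t−6=n.

salmon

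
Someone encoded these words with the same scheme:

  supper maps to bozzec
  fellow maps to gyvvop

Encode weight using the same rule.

drqsog

The output letters match the input read backwards, each shifted +10: supper reversed is reppus. Two steps: reverse the string, then apply a Caesar shift of +10.
On weight: reverse → thgiew; then shift: t+10=d, h+10=r, g+10=q, i+10=s, e+10=o, w+10=g.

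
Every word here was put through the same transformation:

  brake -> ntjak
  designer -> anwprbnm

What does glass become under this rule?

The word is reversed, then every letter is shifted forward by 9.
On glass: reverse → ssalg; then shift: s+9=b, s+9=b, a+9=j, l+9=u, g+9=p.

bbjup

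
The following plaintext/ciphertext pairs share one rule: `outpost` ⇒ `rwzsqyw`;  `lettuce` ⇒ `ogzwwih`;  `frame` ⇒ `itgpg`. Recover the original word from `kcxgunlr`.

A repeating key of period 3 is used — shifts +3, +2, +6 over and over.
Decoding kcxgunlr: k−3=h, c−2=a, x−6=r, g−3=d, u−2=s, n−6=h, l−3=i, r−2=p.

hardship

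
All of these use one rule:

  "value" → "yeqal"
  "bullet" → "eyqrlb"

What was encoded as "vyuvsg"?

supply

The shift increases by 1 at each position, starting from +3: 3, 4, 5, ….
Decoding vyuvsg: v−3=s, y−4=u, u−5=p, v−6=p, s−7=l, g−8=y.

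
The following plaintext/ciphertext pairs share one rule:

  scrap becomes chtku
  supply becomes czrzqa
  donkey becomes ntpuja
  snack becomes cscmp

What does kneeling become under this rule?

A repeating key of period 3 is used — shifts +10, +5, +2 over and over.
Applying it to kneeling: k+10=u, n+5=s, e+2=g, e+10=o, l+5=q, i+2=k, n+10=x, g+5=l.

usgoqkxl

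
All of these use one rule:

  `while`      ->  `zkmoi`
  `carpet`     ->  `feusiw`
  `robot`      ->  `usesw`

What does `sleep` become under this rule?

voiis

The rule splits by letter class: vowels +4, consonants +3.
On sleep: s(cons)+3=v, l(cons)+3=o, e(vowel)+4=i, e(vowel)+4=i, p(cons)+3=s.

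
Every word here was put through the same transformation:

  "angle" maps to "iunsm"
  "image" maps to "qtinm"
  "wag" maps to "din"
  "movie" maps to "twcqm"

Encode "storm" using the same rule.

zawyt

The shift depends on letter class: consonant n→u is +7, but vowel a→i is +8. The rule splits by letter class: vowels +8, consonants +7.
For storm: s(cons)+7=z, t(cons)+7=a, o(vowel)+8=w, r(cons)+7=y, m(cons)+7=t.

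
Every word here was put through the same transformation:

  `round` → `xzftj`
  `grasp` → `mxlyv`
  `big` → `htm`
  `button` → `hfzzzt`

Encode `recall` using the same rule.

xpilrr

The shift depends on letter class: consonant r→x is +6, but vowel o→z is +11. The rule splits by letter class: vowels +11, consonants +6.
Applying it to recall: r(cons)+6=x, e(vowel)+11=p, c(cons)+6=i, a(vowel)+11=l, l(cons)+6=r, l(cons)+6=r.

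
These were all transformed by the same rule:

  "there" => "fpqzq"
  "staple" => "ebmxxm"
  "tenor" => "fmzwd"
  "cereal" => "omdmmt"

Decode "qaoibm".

A repeating key of period 2 is used — shifts +12, +8 over and over.
Decoding qaoibm: q−12=e, a−8=s, o−12=c, i−8=a, b−12=p, m−8=e.

escape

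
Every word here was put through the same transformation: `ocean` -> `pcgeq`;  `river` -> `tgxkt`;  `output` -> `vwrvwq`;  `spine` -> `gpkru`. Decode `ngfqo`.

The output letters match the input read backwards, each shifted +2: ocean reversed is naeco. Two steps: reverse the string, then apply a Caesar shift of +2.
Undoing it on ngfqo: shift back: n−2=l, g−2=e, f−2=d, q−2=o, o−2=m → ledom; then reverse → model.

model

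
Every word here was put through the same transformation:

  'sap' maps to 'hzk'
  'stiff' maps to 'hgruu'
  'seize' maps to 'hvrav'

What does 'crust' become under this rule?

xifhg

Each pair mirrors across the alphabet (s↔h, a↔z, p↔k): positions sum to 25. Each letter is replaced by its mirror in the alphabet: a↔z, b↔y, c↔x, and so on (the Atbash cipher).
On crust: c↔x, r↔i, u↔f, s↔h, t↔g.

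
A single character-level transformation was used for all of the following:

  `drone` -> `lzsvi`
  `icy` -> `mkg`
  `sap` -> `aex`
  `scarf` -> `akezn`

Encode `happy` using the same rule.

The shift depends on letter class: consonant d→l is +8, but vowel o→s is +4. The rule splits by letter class: vowels +4, consonants +8.
On happy: h(cons)+8=p, a(vowel)+4=e, p(cons)+8=x, p(cons)+8=x, y(cons)+8=g.

pexxg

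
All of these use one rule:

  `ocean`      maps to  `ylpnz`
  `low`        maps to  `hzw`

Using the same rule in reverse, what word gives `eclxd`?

smart

The output letters match the input read backwards, each shifted +11: ocean reversed is naeco. Two steps: reverse the string, then apply a Caesar shift of +11.
Undoing it on eclxd: shift back: e−11=t, c−11=r, l−11=a, x−11=m, d−11=s → trams; then reverse → smart.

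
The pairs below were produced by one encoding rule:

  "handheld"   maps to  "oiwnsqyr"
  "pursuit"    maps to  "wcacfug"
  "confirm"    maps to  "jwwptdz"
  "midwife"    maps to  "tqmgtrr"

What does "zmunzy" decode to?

seldom

Each letter shifts forward by (position + 7), i.e. 7, 8, 9, … — the shift grows by one for each successive letter.
Decoding zmunzy: z−7=s, m−8=e, u−9=l, n−10=d, z−11=o, y−12=m.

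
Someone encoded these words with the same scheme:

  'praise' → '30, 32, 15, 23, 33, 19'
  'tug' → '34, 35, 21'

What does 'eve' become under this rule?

19, 36, 19

p is letter #16 and maps to 30: an offset of 14. The number is (letter's place in the alphabet, a=1) + 14.
On eve: e=5→19, v=22→36, e=5→19.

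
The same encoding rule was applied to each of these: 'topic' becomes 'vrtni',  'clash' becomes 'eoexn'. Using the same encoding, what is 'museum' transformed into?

oxwjat

In topic: t→v is +2, o→r is +3, p→t is +4, i→n is +5 — the shift increases by 1 each position. Each letter shifts forward by (position + 2), i.e. 2, 3, 4, … — the shift grows by one for each successive letter.
Applying it to museum: m+2=o, u+3=x, s+4=w, e+5=j, u+6=a, m+7=t.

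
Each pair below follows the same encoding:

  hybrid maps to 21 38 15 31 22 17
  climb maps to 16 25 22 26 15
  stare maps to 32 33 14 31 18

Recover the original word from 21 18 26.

h is letter #8 and maps to 21: an offset of 13. Letters become their 1-based position plus 13 (so a→14, b→15, …).
Undoing it on 21 18 26: 21→(21−13)÷1=8=h, 18→(18−13)÷1=5=e, 26→(26−13)÷1=13=m.

hem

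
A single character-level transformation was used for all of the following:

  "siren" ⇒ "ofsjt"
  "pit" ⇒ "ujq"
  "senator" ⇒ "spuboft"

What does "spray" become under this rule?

zbsqt

The output letters match the input read backwards, each shifted +1: siren reversed is neris. Read the word backwards and shift each letter +1.
For spray: reverse → yarps; then shift: y+1=z, a+1=b, r+1=s, p+1=q, s+1=t.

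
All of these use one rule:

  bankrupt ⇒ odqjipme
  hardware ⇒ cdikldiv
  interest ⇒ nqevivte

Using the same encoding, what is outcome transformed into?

b(1)→o(14) and a(0)→d(3) fit y≡11x+3 (mod 26); the inverse of 11 mod 26 is 19. This is an affine cipher: with a=0,…,z=25, each position x becomes (11x+3) mod 26.
Applying it to outcome: o(14)→11·14+3≡1=b; u(20)→11·20+3≡15=p; t(19)→11·19+3≡4=e; c(2)→11·2+3≡25=z; o(14)→11·14+3≡1=b; m(12)→11·12+3≡5=f; e(4)→11·4+3≡21=v (all mod 26).

bpezbfv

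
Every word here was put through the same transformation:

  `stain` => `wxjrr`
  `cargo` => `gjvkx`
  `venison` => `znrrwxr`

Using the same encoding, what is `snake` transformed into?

The shift depends on letter class: consonant s→w is +4, but vowel a→j is +9. The rule splits by letter class: vowels +9, consonants +4.
Applying it to snake: s(cons)+4=w, n(cons)+4=r, a(vowel)+9=j, k(cons)+4=o, e(vowel)+9=n.

wrjon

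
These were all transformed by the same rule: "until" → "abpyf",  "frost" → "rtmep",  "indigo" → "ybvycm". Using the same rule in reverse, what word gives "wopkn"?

u(20)→a(0) and n(13)→b(1) fit y≡11x+14 (mod 26); the inverse of 11 mod 26 is 19. Each letter's alphabet position (a=0..z=25) is mapped through 11·x+14 mod 26 — an affine cipher.
Undoing it on wopkn: w(22)→19·(22−14)≡22=w; o(14)→19·(14−14)≡0=a; p(15)→19·(15−14)≡19=t; k(10)→19·(10−14)≡2=c; n(13)→19·(13−14)≡7=h (all mod 26).

watch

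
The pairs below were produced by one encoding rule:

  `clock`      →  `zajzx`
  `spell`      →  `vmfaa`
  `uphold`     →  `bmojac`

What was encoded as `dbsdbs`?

c(2)→z(25) and l(11)→a(0) fit y≡3x+19 (mod 26); the inverse of 3 mod 26 is 9. Each letter's alphabet position (a=0..z=25) is mapped through 3·x+19 mod 26 — an affine cipher.
Undoing it on dbsdbs: d(3)→9·(3−19)≡12=m; b(1)→9·(1−19)≡20=u; s(18)→9·(18−19)≡17=r; d(3)→9·(3−19)≡12=m; b(1)→9·(1−19)≡20=u; s(18)→9·(18−19)≡17=r (all mod 26).

murmur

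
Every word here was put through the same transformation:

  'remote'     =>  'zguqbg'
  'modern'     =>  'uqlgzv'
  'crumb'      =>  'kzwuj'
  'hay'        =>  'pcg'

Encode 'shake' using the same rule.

apcsg

The shift depends on letter class: consonant r→z is +8, but vowel e→g is +2. Vowels shift forward by 2 and consonants shift forward by 8.
For shake: s(cons)+8=a, h(cons)+8=p, a(vowel)+2=c, k(cons)+8=s, e(vowel)+2=g.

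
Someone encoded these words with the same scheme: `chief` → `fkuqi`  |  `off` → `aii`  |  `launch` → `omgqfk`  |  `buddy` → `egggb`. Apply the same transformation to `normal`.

The shift depends on letter class: consonant c→f is +3, but vowel i→u is +12. The rule splits by letter class: vowels +12, consonants +3.
Applying it to normal: n(cons)+3=q, o(vowel)+12=a, r(cons)+3=u, m(cons)+3=p, a(vowel)+12=m, l(cons)+3=o.

qaupmo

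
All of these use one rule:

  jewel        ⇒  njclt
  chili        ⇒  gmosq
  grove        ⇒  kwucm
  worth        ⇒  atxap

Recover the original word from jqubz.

flour

In jewel: j→n is +4, e→j is +5, w→c is +6, e→l is +7 — the shift increases by 1 each position. Letter i (0-indexed) is shifted by i+4, so successive shifts are 4, 5, 6, ….
Decoding jqubz: j−4=f, q−5=l, u−6=o, b−7=u, z−8=r.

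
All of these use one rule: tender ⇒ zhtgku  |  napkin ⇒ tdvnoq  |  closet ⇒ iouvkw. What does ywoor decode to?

Shifts by position in tender: pos 0: t→z (+6), pos 1: e→h (+3), pos 2: n→t (+6), pos 3: d→g (+3) — repeating every 2. A repeating key of period 2 is used — shifts +6, +3 over and over.
Undoing it on ywoor: y−6=s, w−3=t, o−6=i, o−3=l, r−6=l.

still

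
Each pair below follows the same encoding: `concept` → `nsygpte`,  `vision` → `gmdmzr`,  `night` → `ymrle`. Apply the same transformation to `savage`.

degeri

Shifts by position in concept: pos 0: c→n (+11), pos 1: o→s (+4), pos 2: n→y (+11), pos 3: c→g (+4) — repeating every 2. A repeating key of period 2 is used — shifts +11, +4 over and over.
Applying it to savage: s+11=d, a+4=e, v+11=g, a+4=e, g+11=r, e+4=i.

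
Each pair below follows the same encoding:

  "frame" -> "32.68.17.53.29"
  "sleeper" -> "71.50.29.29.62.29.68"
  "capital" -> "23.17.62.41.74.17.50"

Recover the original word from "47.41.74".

kit

Each letter becomes 3×(its alphabet position, a=1..z=26) + 14.
Decoding 47.41.74: 47→(47−14)÷3=11=k, 41→(41−14)÷3=9=i, 74→(74−14)÷3=20=t.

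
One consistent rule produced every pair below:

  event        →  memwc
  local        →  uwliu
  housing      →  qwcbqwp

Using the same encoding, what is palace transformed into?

yiuilm

The shift depends on letter class: consonant v→e is +9, but vowel e→m is +8. Vowels shift forward by 8 and consonants shift forward by 9.
On palace: p(cons)+9=y, a(vowel)+8=i, l(cons)+9=u, a(vowel)+8=i, c(cons)+9=l, e(vowel)+8=m.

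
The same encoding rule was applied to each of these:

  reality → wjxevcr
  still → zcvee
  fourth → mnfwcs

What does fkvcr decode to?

r(17)→w(22) and e(4)→j(9) fit y≡3x+23 (mod 26); the inverse of 3 mod 26 is 9. Treating letters as 0–25, the rule is x ↦ 3x + 23 (mod 26).
Decoding fkvcr: f(5)→9·(5−23)≡20=u; k(10)→9·(10−23)≡13=n; v(21)→9·(21−23)≡8=i; c(2)→9·(2−23)≡19=t; r(17)→9·(17−23)≡24=y (all mod 26).

unity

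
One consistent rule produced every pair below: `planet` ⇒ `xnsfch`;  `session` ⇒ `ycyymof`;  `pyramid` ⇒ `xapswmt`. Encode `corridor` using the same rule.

p(15)→x(23) and l(11)→n(13) fit y≡9x+18 (mod 26); the inverse of 9 mod 26 is 3. Treating letters as 0–25, the rule is x ↦ 9x + 18 (mod 26).
Applying it to corridor: c(2)→9·2+18≡10=k; o(14)→9·14+18≡14=o; r(17)→9·17+18≡15=p; r(17)→9·17+18≡15=p; i(8)→9·8+18≡12=m; d(3)→9·3+18≡19=t; o(14)→9·14+18≡14=o; r(17)→9·17+18≡15=p (all mod 26).

koppmtop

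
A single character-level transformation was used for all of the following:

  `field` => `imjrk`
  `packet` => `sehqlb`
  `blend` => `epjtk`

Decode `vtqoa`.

split

In field: f→i is +3, i→m is +4, e→j is +5, l→r is +6 — the shift increases by 1 each position. The shift increases by 1 at each position, starting from +3: 3, 4, 5, ….
Reversing it on vtqoa: v−3=s, t−4=p, q−5=l, o−6=i, a−7=t.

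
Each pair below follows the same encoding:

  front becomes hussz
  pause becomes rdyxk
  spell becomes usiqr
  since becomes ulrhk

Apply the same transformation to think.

vkmsq

In front: f→h is +2, r→u is +3, o→s is +4, n→s is +5 — the shift increases by 1 each position. Letter i (0-indexed) is shifted by i+2, so successive shifts are 2, 3, 4, ….
On think: t+2=v, h+3=k, i+4=m, n+5=s, k+6=q.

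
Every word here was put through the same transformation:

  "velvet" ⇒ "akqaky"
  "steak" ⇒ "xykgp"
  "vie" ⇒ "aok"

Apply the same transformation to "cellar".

The shift depends on letter class: consonant v→a is +5, but vowel e→k is +6. Two shifts are in play — +6 for a/e/i/o/u, +5 for every other letter.
On cellar: c(cons)+5=h, e(vowel)+6=k, l(cons)+5=q, l(cons)+5=q, a(vowel)+6=g, r(cons)+5=w.

hkqqgw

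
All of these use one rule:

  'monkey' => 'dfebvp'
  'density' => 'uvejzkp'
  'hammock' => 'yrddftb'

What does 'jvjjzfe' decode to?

session

Every letter moves 17 places later in the alphabet, wrapping around z→a.
Decoding jvjjzfe: j−17=s, v−17=e, j−17=s, j−17=s, z−17=i, f−17=o, e−17=n.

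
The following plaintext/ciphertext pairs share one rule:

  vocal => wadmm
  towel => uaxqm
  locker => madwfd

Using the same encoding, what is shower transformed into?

ttpifd

It's a Vigenère-style cipher with numeric key [1,12]: position i shifts by key[i mod 2].
Applying it to shower: s+1=t, h+12=t, o+1=p, w+12=i, e+1=f, r+12=d.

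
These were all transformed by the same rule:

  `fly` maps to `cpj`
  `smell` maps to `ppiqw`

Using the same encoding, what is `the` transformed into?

ilx

The output letters match the input read backwards, each shifted +4: fly reversed is ylf. Two steps: reverse the string, then apply a Caesar shift of +4.
For the: reverse → eht; then shift: e+4=i, h+4=l, t+4=x.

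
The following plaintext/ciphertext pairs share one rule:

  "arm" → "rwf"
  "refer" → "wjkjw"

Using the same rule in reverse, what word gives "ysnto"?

The output letters match the input read backwards, each shifted +5: arm reversed is mra. Read the word backwards and shift each letter +5.
Reversing it on ysnto: shift back: y−5=t, s−5=n, n−5=i, t−5=o, o−5=j → tnioj; then reverse → joint.

joint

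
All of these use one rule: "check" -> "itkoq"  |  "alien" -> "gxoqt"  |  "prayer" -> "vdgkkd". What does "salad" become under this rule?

The shifts repeat in a cycle of length 2: positions 0,1,… shift by +6, +12, then the pattern repeats.
For salad: s+6=y, a+12=m, l+6=r, a+12=m, d+6=j.

ymrmj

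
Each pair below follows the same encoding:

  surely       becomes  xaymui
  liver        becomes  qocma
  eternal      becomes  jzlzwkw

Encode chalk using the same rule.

In surely: s→x is +5, u→a is +6, r→y is +7, e→m is +8 — the shift increases by 1 each position. Each letter shifts forward by (position + 5), i.e. 5, 6, 7, … — the shift grows by one for each successive letter.
On chalk: c+5=h, h+6=n, a+7=h, l+8=t, k+9=t.

hnhtt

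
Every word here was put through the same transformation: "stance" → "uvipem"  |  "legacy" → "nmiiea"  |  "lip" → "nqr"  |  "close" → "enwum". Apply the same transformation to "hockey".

jwemma

Vowels shift forward by 8 and consonants shift forward by 2.
For hockey: h(cons)+2=j, o(vowel)+8=w, c(cons)+2=e, k(cons)+2=m, e(vowel)+8=m, y(cons)+2=a.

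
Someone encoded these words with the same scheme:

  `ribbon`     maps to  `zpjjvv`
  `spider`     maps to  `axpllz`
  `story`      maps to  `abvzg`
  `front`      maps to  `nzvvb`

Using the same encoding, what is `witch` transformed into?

epbkp

The shift depends on letter class: consonant r→z is +8, but vowel i→p is +7. Vowels shift forward by 7 and consonants shift forward by 8.
For witch: w(cons)+8=e, i(vowel)+7=p, t(cons)+8=b, c(cons)+8=k, h(cons)+8=p.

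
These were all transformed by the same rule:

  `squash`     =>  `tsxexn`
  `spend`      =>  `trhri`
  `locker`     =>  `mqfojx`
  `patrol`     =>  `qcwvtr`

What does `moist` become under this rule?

nqlwy

The shift increases by 1 at each position, starting from +1: 1, 2, 3, ….
For moist: m+1=n, o+2=q, i+3=l, s+4=w, t+5=y.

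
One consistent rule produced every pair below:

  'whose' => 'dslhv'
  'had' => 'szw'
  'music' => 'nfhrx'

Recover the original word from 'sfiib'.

Each pair mirrors across the alphabet (w↔d, h↔s, o↔l): positions sum to 25. This is the alphabet-reversal cipher (Atbash): a becomes z, b becomes y, etc.
Decoding sfiib: s↔h, f↔u, i↔r, i↔r, b↔y.

hurry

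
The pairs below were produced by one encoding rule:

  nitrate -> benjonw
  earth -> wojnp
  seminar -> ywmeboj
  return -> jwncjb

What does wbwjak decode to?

n(13)→b(1) and i(8)→e(4) fit y≡15x+14 (mod 26); the inverse of 15 mod 26 is 7. This is an affine cipher: with a=0,…,z=25, each position x becomes (15x+14) mod 26.
Decoding wbwjak: w(22)→7·(22−14)≡4=e; b(1)→7·(1−14)≡13=n; w(22)→7·(22−14)≡4=e; j(9)→7·(9−14)≡17=r; a(0)→7·(0−14)≡6=g; k(10)→7·(10−14)≡24=y (all mod 26).

energy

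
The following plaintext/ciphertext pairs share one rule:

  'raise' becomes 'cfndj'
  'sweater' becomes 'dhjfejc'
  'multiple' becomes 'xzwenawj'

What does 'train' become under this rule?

Vowels shift forward by 5 and consonants shift forward by 11.
For train: t(cons)+11=e, r(cons)+11=c, a(vowel)+5=f, i(vowel)+5=n, n(cons)+11=y.

ecfny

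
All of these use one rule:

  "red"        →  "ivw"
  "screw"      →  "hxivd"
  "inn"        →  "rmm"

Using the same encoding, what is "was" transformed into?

This is the alphabet-reversal cipher (Atbash): a becomes z, b becomes y, etc.
On was: w↔d, a↔z, s↔h.

dzh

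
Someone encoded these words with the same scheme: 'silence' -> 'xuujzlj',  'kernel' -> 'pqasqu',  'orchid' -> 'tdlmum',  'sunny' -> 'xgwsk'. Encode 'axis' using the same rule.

fjrx

Shifts by position in silence: pos 0: s→x (+5), pos 1: i→u (+12), pos 2: l→u (+9), pos 3: e→j (+5), pos 4: n→z (+12), pos 5: c→l (+9) — repeating every 3. The shifts repeat in a cycle of length 3: positions 0,1,… shift by +5, +12, +9, then the pattern repeats.
Applying it to axis: a+5=f, x+12=j, i+9=r, s+5=x.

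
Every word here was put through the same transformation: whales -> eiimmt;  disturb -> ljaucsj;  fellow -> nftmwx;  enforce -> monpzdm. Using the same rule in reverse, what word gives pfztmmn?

Shifts by position in whales: pos 0: w→e (+8), pos 1: h→i (+1), pos 2: a→i (+8), pos 3: l→m (+1) — repeating every 2. It's a Vigenère-style cipher with numeric key [8,1]: position i shifts by key[i mod 2].
Undoing it on pfztmmn: p−8=h, f−1=e, z−8=r, t−1=s, m−8=e, m−1=l, n−8=f.

herself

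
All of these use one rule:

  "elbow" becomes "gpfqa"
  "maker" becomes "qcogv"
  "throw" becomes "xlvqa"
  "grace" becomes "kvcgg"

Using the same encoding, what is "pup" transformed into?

twt

The rule splits by letter class: vowels +2, consonants +4.
On pup: p(cons)+4=t, u(vowel)+2=w, p(cons)+4=t.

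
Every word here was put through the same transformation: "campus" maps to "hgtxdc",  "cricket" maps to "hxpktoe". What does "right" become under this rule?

In campus: c→h is +5, a→g is +6, m→t is +7, p→x is +8 — the shift increases by 1 each position. The shift increases by 1 at each position, starting from +5: 5, 6, 7, ….
On right: r+5=w, i+6=o, g+7=n, h+8=p, t+9=c.

wonpc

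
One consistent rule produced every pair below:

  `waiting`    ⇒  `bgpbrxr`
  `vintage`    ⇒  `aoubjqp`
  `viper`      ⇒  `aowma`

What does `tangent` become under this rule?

yguonxe

In waiting: w→b is +5, a→g is +6, i→p is +7, t→b is +8 — the shift increases by 1 each position. The shift increases by 1 at each position, starting from +5: 5, 6, 7, ….
On tangent: t+5=y, a+6=g, n+7=u, g+8=o, e+9=n, n+10=x, t+11=e.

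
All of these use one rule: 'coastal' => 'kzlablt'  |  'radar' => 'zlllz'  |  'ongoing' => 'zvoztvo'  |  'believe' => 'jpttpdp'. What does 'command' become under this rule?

kzuulvl

Two shifts are in play — +11 for a/e/i/o/u, +8 for every other letter.
For command: c(cons)+8=k, o(vowel)+11=z, m(cons)+8=u, m(cons)+8=u, a(vowel)+11=l, n(cons)+8=v, d(cons)+8=l.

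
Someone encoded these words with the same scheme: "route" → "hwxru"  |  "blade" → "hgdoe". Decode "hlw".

tie

Read the word backwards and shift each letter +3.
Decoding hlw: shift back: h−3=e, l−3=i, w−3=t → eit; then reverse → tie.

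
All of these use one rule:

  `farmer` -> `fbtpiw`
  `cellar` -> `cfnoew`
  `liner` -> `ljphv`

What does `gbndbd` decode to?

galaxy

In farmer: f→f is +0, a→b is +1, r→t is +2, m→p is +3 — the shift increases by 1 each position. The shift increases by 1 at each position, starting from +0: 0, 1, 2, ….
Reversing it on gbndbd: g−0=g, b−1=a, n−2=l, d−3=a, b−4=x, d−5=y.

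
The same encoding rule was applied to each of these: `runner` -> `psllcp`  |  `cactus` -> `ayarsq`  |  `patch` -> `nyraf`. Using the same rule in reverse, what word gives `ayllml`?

Compare letters: r→p is +24, u→s is +24, n→l is +24 — a constant shift. This is a Caesar cipher with shift 24.
Undoing it on ayllml: a−24=c, y−24=a, l−24=n, l−24=n, m−24=o, l−24=n.

cannon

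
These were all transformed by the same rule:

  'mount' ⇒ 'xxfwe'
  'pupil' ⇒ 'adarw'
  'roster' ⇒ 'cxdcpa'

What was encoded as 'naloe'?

It's a Vigenère-style cipher with numeric key [11,9]: position i shifts by key[i mod 2].
Undoing it on naloe: n−11=c, a−9=r, l−11=a, o−9=f, e−11=t.

craft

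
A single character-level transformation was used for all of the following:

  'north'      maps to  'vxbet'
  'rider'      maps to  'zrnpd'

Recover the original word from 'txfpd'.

lover

In north: n→v is +8, o→x is +9, r→b is +10, t→e is +11 — the shift increases by 1 each position. Each letter shifts forward by (position + 8), i.e. 8, 9, 10, … — the shift grows by one for each successive letter.
Reversing it on txfpd: t−8=l, x−9=o, f−10=v, p−11=e, d−12=r.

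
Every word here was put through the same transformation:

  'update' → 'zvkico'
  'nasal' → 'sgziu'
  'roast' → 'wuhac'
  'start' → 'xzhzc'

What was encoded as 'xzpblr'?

stitch

In update: u→z is +5, p→v is +6, d→k is +7, a→i is +8 — the shift increases by 1 each position. Letter i (0-indexed) is shifted by i+5, so successive shifts are 5, 6, 7, ….
Reversing it on xzpblr: x−5=s, z−6=t, p−7=i, b−8=t, l−9=c, r−10=h.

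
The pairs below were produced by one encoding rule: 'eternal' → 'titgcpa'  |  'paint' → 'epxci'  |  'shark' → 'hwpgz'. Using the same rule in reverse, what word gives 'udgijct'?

fortune

Compare letters: e→t is +15, t→i is +15, e→t is +15 — a constant shift. Each letter is shifted forward by 15 in the alphabet (a Caesar shift of +15).
Undoing it on udgijct: u−15=f, d−15=o, g−15=r, i−15=t, j−15=u, c−15=n, t−15=e.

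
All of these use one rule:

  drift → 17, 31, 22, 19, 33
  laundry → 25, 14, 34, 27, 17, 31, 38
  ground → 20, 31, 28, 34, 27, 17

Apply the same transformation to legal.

25, 18, 20, 14, 25

d is letter #4 and maps to 17: an offset of 13. The number is (letter's place in the alphabet, a=1) + 13.
Applying it to legal: l=12→25, e=5→18, g=7→20, a=1→14, l=12→25.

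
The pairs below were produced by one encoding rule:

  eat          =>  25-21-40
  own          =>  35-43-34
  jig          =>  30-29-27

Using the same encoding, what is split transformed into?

39-36-32-29-40

e is letter #5 and maps to 25: an offset of 20. Each letter is replaced by its alphabet position (a=1..z=26) + 20.
Applying it to split: s=19→39, p=16→36, l=12→32, i=9→29, t=20→40.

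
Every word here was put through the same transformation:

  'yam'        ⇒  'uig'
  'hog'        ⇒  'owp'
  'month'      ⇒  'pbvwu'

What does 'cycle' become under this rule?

The output letters match the input read backwards, each shifted +8: yam reversed is may. Read the word backwards and shift each letter +8.
On cycle: reverse → elcyc; then shift: e+8=m, l+8=t, c+8=k, y+8=g, c+8=k.

mtkgk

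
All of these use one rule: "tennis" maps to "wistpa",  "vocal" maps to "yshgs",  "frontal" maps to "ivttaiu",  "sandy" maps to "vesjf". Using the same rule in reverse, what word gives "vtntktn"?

The shift increases by 1 at each position, starting from +3: 3, 4, 5, ….
Decoding vtntktn: v−3=s, t−4=p, n−5=i, t−6=n, k−7=d, t−8=l, n−9=e.

spindle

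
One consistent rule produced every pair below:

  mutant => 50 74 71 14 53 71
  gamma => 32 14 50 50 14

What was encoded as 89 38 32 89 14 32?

zigzag

The formula is n = 3×(alphabet index, a=1) + 11.
Decoding 89 38 32 89 14 32: 89→(89−11)÷3=26=z, 38→(38−11)÷3=9=i, 32→(32−11)÷3=7=g, 89→(89−11)÷3=26=z, 14→(14−11)÷3=1=a, 32→(32−11)÷3=7=g.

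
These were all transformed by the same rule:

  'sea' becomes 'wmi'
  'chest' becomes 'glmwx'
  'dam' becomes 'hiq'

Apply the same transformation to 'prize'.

Two shifts are in play — +8 for a/e/i/o/u, +4 for every other letter.
Applying it to prize: p(cons)+4=t, r(cons)+4=v, i(vowel)+8=q, z(cons)+4=d, e(vowel)+8=m.

tvqdm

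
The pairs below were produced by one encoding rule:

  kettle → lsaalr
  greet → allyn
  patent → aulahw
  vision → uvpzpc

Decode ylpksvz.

The output letters match the input read backwards, each shifted +7: kettle reversed is elttek. Read the word backwards and shift each letter +7.
Reversing it on ylpksvz: shift back: y−7=r, l−7=e, p−7=i, k−7=d, s−7=l, v−7=o, z−7=s → reidlos; then reverse → soldier.

soldier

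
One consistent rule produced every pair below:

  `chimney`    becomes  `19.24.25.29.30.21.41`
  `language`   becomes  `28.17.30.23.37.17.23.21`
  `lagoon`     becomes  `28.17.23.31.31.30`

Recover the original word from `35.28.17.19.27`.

slack

c is letter #3 and maps to 19: an offset of 16. Each letter is replaced by its alphabet position (a=1..z=26) + 16.
Reversing it on 35.28.17.19.27: 35→(35−16)÷1=19=s, 28→(28−16)÷1=12=l, 17→(17−16)÷1=1=a, 19→(19−16)÷1=3=c, 27→(27−16)÷1=11=k.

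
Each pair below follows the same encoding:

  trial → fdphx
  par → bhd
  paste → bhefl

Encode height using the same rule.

The shift depends on letter class: consonant t→f is +12, but vowel i→p is +7. Vowels shift forward by 7 and consonants shift forward by 12.
For height: h(cons)+12=t, e(vowel)+7=l, i(vowel)+7=p, g(cons)+12=s, h(cons)+12=t, t(cons)+12=f.

tlpstf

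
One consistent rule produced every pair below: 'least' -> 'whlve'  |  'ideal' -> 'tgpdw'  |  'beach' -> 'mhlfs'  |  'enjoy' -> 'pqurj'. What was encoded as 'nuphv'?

Shifts by position in least: pos 0: l→w (+11), pos 1: e→h (+3), pos 2: a→l (+11), pos 3: s→v (+3) — repeating every 2. The shifts repeat in a cycle of length 2: positions 0,1,… shift by +11, +3, then the pattern repeats.
Reversing it on nuphv: n−11=c, u−3=r, p−11=e, h−3=e, v−11=k.

creek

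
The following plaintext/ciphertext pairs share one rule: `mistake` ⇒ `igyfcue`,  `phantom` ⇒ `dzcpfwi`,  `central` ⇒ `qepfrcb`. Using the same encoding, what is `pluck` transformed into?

m(12)→i(8) and i(8)→g(6) fit y≡7x+2 (mod 26); the inverse of 7 mod 26 is 15. This is an affine cipher: with a=0,…,z=25, each position x becomes (7x+2) mod 26.
For pluck: p(15)→7·15+2≡3=d; l(11)→7·11+2≡1=b; u(20)→7·20+2≡12=m; c(2)→7·2+2≡16=q; k(10)→7·10+2≡20=u (all mod 26).

dbmqu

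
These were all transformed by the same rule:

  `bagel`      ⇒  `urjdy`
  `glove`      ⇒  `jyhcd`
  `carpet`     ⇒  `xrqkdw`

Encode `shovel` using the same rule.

tmhcdy

b(1)→u(20) and a(0)→r(17) fit y≡3x+17 (mod 26); the inverse of 3 mod 26 is 9. This is an affine cipher: with a=0,…,z=25, each position x becomes (3x+17) mod 26.
On shovel: s(18)→3·18+17≡19=t; h(7)→3·7+17≡12=m; o(14)→3·14+17≡7=h; v(21)→3·21+17≡2=c; e(4)→3·4+17≡3=d; l(11)→3·11+17≡24=y (all mod 26).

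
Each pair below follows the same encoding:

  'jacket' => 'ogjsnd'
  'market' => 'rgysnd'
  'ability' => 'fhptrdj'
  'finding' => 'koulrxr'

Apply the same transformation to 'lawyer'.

qgdgnb

In jacket: j→o is +5, a→g is +6, c→j is +7, k→s is +8 — the shift increases by 1 each position. The shift increases by 1 at each position, starting from +5: 5, 6, 7, ….
Applying it to lawyer: l+5=q, a+6=g, w+7=d, y+8=g, e+9=n, r+10=b.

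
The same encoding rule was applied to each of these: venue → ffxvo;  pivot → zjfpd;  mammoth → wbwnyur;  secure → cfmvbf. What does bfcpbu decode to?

resort

Shifts by position in venue: pos 0: v→f (+10), pos 1: e→f (+1), pos 2: n→x (+10), pos 3: u→v (+1) — repeating every 2. The shifts repeat in a cycle of length 2: positions 0,1,… shift by +10, +1, then the pattern repeats.
Reversing it on bfcpbu: b−10=r, f−1=e, c−10=s, p−1=o, b−10=r, u−1=t.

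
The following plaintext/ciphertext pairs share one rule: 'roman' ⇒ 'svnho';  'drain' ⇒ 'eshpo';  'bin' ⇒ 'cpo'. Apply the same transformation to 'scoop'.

tdvvq

Two shifts are in play — +7 for a/e/i/o/u, +1 for every other letter.
Applying it to scoop: s(cons)+1=t, c(cons)+1=d, o(vowel)+7=v, o(vowel)+7=v, p(cons)+1=q.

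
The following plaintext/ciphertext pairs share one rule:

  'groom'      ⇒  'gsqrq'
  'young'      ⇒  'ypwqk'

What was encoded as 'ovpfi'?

ounce

In groom: g→g is +0, r→s is +1, o→q is +2, o→r is +3 — the shift increases by 1 each position. The shift increases by 1 at each position, starting from +0: 0, 1, 2, ….
Reversing it on ovpfi: o−0=o, v−1=u, p−2=n, f−3=c, i−4=e.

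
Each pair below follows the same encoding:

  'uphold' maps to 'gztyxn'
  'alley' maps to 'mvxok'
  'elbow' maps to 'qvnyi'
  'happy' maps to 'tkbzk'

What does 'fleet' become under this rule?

A repeating key of period 2 is used — shifts +12, +10 over and over.
For fleet: f+12=r, l+10=v, e+12=q, e+10=o, t+12=f.

rvqof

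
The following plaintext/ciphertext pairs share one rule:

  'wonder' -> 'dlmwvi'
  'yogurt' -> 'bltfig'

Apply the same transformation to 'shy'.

hsb

Each pair mirrors across the alphabet (w↔d, o↔l, n↔m): positions sum to 25. Letters are reflected about the middle of the alphabet (position → 25−position): Atbash.
Applying it to shy: s↔h, h↔s, y↔b.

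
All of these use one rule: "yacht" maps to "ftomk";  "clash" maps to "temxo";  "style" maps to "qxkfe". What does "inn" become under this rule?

zzu

The word is reversed, then every letter is shifted forward by 12.
For inn: reverse → nni; then shift: n+12=z, n+12=z, i+12=u.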